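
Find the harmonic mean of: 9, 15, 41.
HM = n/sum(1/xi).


Sum of reciprocals = 1/9 + 1/15 + 1/41 = 0.202168
HM = 3/0.202168 = 14.8391

HM = 14.8391


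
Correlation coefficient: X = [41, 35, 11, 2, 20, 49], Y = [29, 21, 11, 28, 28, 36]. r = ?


Mean X = 26.3333, Mean Y = 25.5000
SD X = 16.689984, SD Y = 7.804913
Cov = 66.000000
r = 66.000000/(16.689984*7.804913) = 0.5067

r = 0.5067


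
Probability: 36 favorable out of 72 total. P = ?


P = 36/72 = 0.5000

P = 0.5000


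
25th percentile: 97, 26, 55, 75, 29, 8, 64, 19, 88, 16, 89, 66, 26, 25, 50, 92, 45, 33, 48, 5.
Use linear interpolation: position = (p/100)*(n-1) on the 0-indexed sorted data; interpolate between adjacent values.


Sorted: 5, 8, 16, 19, 25, 26, 26, 29, 33, 45, 48, 50, 55, 64, 66, 75, 88, 89, 92, 97
n = 20
Index = 25/100 * 19 = 4.7500
Lower = data[4] = 25, Upper = data[5] = 26
P25 = 25 + 0.7500*(1) = 25.7500

P25 = 25.7500


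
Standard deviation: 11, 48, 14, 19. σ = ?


Mean = 23.0000
Variance = 216.5000
SD = sqrt(216.5000) = 14.7139

SD = 14.7139


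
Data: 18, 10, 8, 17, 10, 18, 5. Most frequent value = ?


Frequencies: 5:1, 8:1, 10:2, 17:1, 18:2
Max frequency = 2
Mode = 10, 18

Mode = 10, 18


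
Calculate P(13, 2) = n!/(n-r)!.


P(13,2) = 13!/11!
= 6227020800/39916800
= 156

P(13,2) = 156


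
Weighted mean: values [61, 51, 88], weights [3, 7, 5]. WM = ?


Numerator = 61*3 + 51*7 + 88*5 = 980
Denominator = 3 + 7 + 5 = 15
WM = 980/15 = 65.3333

WM = 65.3333


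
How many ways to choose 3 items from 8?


C(8,3) = 8!/(3! × 5!)
= 40320/(6 × 120)
= 56

C(8,3) = 56


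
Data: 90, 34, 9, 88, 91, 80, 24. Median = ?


Sorted: 9, 24, 34, 80, 88, 90, 91
n = 7 (odd)
Middle value = 80

Median = 80


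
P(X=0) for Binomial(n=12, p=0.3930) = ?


C(12,0) = 1
p^0 = 1.000000
(1-p)^12 = 0.002502
P = 1 * 1.000000 * 0.002502 = 0.0025

P(X=0) = 0.0025


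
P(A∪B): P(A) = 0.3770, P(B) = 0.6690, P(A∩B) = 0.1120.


P(A∪B) = 0.3770 + 0.6690 - 0.1120
= 1.0460 - 0.1120
= 0.9340

P(A∪B) = 0.9340


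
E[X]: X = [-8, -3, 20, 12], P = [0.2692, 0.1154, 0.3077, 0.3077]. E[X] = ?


E[X] = -8*0.2692 - 3*0.1154 + 20*0.3077 + 12*0.3077
= -2.1536 - 0.3462 + 6.1540 + 3.6924
= 7.3466

E[X] = 7.3466


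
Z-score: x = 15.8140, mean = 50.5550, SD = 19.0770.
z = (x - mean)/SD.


z = (15.8140 - 50.5550)/19.0770
= -34.7410/19.0770
= -1.8211

z = -1.8211


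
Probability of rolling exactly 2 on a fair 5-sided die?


Favorable outcomes (roll = 2): 1
Total outcomes = 5
P = 1/5 = 0.2000

P = 0.2000


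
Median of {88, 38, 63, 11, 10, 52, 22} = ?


Sorted: 10, 11, 22, 38, 52, 63, 88
n = 7 (odd)
Middle value = 38

Median = 38


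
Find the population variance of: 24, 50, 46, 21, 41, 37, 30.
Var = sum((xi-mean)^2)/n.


Mean = 35.5714
Squared deviations: 133.8980, 208.1837, 108.7551, 212.3265, 29.4694, 2.0408, 31.0408
Sum = 725.7143
Variance = 725.7143/7 = 103.6735

Variance = 103.6735


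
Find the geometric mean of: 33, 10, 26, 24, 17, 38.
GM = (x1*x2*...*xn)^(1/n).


Product = 33 × 10 × 26 × 24 × 17 × 38 = 133024320
GM = 133024320^(1/6) = 22.5938

GM = 22.5938


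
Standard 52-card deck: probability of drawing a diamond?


13 diamonds in 52 cards
P = 13/52 = 0.2500

P = 0.2500


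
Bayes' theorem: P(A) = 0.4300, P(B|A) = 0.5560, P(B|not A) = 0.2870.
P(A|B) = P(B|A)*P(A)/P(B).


P(B) = P(B|A)*P(A) + P(B|A')*P(A')
= 0.5560*0.4300 + 0.2870*0.5700
= 0.239080 + 0.163590 = 0.402670
P(A|B) = 0.239080/0.402670 = 0.5937

P(A|B) = 0.5937


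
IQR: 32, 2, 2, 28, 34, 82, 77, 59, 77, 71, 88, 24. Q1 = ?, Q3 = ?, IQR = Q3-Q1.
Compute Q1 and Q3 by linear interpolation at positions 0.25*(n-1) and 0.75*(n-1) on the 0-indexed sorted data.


Sorted: 2, 2, 24, 28, 32, 34, 59, 71, 77, 77, 82, 88
Q1 (25th %ile) = 27.0000
Q3 (75th %ile) = 77.0000
IQR = 77.0000 - 27.0000 = 50.0000

IQR = 50.0000


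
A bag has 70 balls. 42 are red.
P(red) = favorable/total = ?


P = 42/70 = 0.6000

P = 0.6000


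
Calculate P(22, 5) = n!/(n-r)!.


P(22,5) = 22!/17!
= 1124000727777607680000/355687428096000
= 3160080

P(22,5) = 3160080


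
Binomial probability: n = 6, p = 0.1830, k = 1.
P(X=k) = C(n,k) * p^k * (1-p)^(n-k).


C(6,1) = 6
p^1 = 0.183000
(1-p)^5 = 0.364007
P = 6 * 0.183000 * 0.364007 = 0.3997

P(X=1) = 0.3997


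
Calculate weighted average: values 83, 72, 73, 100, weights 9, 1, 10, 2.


Numerator = 83*9 + 72*1 + 73*10 + 100*2 = 1749
Denominator = 9 + 1 + 10 + 2 = 22
WM = 1749/22 = 79.5000

WM = 79.5000


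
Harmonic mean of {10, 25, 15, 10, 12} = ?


Sum of reciprocals = 1/10 + 1/25 + 1/15 + 1/10 + 1/12 = 0.390000
HM = 5/0.390000 = 12.8205

HM = 12.8205


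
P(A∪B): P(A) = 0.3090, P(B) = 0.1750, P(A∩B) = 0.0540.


P(A∪B) = 0.3090 + 0.1750 - 0.0540
= 0.4840 - 0.0540
= 0.4300

P(A∪B) = 0.4300


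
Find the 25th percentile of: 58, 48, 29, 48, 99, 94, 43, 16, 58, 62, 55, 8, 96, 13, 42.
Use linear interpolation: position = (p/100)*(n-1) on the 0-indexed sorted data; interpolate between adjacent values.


Sorted: 8, 13, 16, 29, 42, 43, 48, 48, 55, 58, 58, 62, 94, 96, 99
n = 15
Index = 25/100 * 14 = 3.5000
Lower = data[3] = 29, Upper = data[4] = 42
P25 = 29 + 0.5000*(13) = 35.5000

P25 = 35.5000


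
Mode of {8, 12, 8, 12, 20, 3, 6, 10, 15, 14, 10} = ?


Frequencies: 3:1, 6:1, 8:2, 10:2, 12:2, 14:1, 15:1, 20:1
Max frequency = 2
Mode = 8, 10, 12

Mode = 8, 10, 12


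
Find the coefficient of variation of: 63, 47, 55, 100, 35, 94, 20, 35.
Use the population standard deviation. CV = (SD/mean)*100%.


Mean = 56.1250
SD = 26.6666
CV = (26.6666/56.1250)*100 = 47.5129%

CV = 47.5129%


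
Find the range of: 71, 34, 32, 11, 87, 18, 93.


Max = 93, Min = 11
Range = 93 - 11 = 82

Range = 82


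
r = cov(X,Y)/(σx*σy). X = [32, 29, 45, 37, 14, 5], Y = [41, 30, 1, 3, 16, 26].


Mean X = 27.0000, Mean Y = 19.5000
SD X = 13.576941, SD Y = 14.384598
Cov = -77.833333
r = -77.833333/(13.576941*14.384598) = -0.3985

r = -0.3985


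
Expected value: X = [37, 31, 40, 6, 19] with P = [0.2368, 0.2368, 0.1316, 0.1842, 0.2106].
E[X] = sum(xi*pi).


E[X] = 37*0.2368 + 31*0.2368 + 40*0.1316 + 6*0.1842 + 19*0.2106
= 8.7616 + 7.3408 + 5.2640 + 1.1052 + 4.0014
= 26.4730

E[X] = 26.4730


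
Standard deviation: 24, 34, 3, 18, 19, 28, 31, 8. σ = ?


Mean = 20.6250
Variance = 103.9844
SD = sqrt(103.9844) = 10.1973

SD = 10.1973


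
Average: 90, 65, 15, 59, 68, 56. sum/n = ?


Sum = 90 + 65 + 15 + 59 + 68 + 56 = 353
n = 6
Mean = 353/6 = 58.8333

Mean = 58.8333


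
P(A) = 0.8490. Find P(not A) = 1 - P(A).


P(not A) = 1 - 0.8490 = 0.1510

P(not A) = 0.1510


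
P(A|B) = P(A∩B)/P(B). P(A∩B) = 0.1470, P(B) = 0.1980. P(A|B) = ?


P(A|B) = 0.1470/0.1980 = 0.7424

P(A|B) = 0.7424


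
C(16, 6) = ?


C(16,6) = 16!/(6! × 10!)
= 20922789888000/(720 × 3628800)
= 8008

C(16,6) = 8008


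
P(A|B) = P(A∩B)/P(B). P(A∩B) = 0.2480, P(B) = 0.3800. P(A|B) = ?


P(A|B) = 0.2480/0.3800 = 0.6526

P(A|B) = 0.6526


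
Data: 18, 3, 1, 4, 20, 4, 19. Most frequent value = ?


Frequencies: 1:1, 3:1, 4:2, 18:1, 19:1, 20:1
Max frequency = 2
Mode = 4

Mode = 4


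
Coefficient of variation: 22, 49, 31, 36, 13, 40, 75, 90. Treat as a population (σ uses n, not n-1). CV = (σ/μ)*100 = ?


Mean = 44.5000
SD = 24.4796
CV = (24.4796/44.5000)*100 = 55.0103%

CV = 55.0103%


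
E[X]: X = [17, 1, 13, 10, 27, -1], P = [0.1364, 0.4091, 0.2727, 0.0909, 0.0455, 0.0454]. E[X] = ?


E[X] = 17*0.1364 + 1*0.4091 + 13*0.2727 + 10*0.0909 + 27*0.0455 - 1*0.0454
= 2.3188 + 0.4091 + 3.5451 + 0.9090 + 1.2285 - 0.0454
= 8.3651

E[X] = 8.3651


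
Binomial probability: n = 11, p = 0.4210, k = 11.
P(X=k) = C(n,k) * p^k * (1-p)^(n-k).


C(11,11) = 1
p^11 = 7.363818e-05
(1-p)^0 = 1.000000
P = 1 * 7.363818e-05 * 1.000000 = 7.3638e-05

P(X=11) = 7.3638e-05


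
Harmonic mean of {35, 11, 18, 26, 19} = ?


Sum of reciprocals = 1/35 + 1/11 + 1/18 + 1/26 + 1/19 = 0.266129
HM = 5/0.266129 = 18.7879

HM = 18.7879


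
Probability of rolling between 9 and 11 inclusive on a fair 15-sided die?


Favorable outcomes (9 ≤ roll ≤ 11): 3
Total outcomes = 15
P = 3/15 = 0.2000

P = 0.2000


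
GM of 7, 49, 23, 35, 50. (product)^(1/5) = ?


Product = 7 × 49 × 23 × 35 × 50 = 13805750
GM = 13805750^(1/5) = 26.7924

GM = 26.7924


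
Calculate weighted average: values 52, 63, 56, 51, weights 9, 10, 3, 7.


Numerator = 52*9 + 63*10 + 56*3 + 51*7 = 1623
Denominator = 9 + 10 + 3 + 7 = 29
WM = 1623/29 = 55.9655

WM = 55.9655


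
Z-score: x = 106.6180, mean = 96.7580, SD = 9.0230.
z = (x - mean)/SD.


z = (106.6180 - 96.7580)/9.0230
= 9.8600/9.0230
= 1.0928

z = 1.0928


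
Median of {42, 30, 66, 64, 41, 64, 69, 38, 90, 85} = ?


Sorted: 30, 38, 41, 42, 64, 64, 66, 69, 85, 90
n = 10 (even)
Middle values: 64 and 64
Median = (64+64)/2 = 64.0000

Median = 64.0000


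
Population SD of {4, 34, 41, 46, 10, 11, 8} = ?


Mean = 22.0000
Variance = 266.5714
SD = sqrt(266.5714) = 16.3270

SD = 16.3270


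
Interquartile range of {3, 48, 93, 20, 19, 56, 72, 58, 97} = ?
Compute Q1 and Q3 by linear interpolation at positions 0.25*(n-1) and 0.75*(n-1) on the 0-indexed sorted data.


Sorted: 3, 19, 20, 48, 56, 58, 72, 93, 97
Q1 (25th %ile) = 20.0000
Q3 (75th %ile) = 72.0000
IQR = 72.0000 - 20.0000 = 52.0000

IQR = 52.0000


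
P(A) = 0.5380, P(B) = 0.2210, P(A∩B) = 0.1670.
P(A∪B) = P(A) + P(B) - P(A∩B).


P(A∪B) = 0.5380 + 0.2210 - 0.1670
= 0.7590 - 0.1670
= 0.5920

P(A∪B) = 0.5920


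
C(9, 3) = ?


C(9,3) = 9!/(3! × 6!)
= 362880/(6 × 720)
= 84

C(9,3) = 84


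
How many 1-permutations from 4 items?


P(4,1) = 4!/3!
= 24/6
= 4

P(4,1) = 4


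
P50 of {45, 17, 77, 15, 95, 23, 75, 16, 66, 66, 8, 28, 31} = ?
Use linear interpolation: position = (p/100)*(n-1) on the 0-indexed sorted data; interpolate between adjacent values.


Sorted: 8, 15, 16, 17, 23, 28, 31, 45, 66, 66, 75, 77, 95
n = 13
Index = 50/100 * 12 = 6.0000
Lower = data[6] = 31, Upper = data[7] = 45
P50 = 31 + 0*(14) = 31.0000

P50 = 31.0000


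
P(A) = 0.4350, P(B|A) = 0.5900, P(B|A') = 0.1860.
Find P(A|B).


P(B) = P(B|A)*P(A) + P(B|A')*P(A')
= 0.5900*0.4350 + 0.1860*0.5650
= 0.256650 + 0.105090 = 0.361740
P(A|B) = 0.256650/0.361740 = 0.7095

P(A|B) = 0.7095


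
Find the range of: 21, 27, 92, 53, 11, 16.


Max = 92, Min = 11
Range = 92 - 11 = 81

Range = 81


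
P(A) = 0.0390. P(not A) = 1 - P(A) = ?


P(not A) = 1 - 0.0390 = 0.9610

P(not A) = 0.9610


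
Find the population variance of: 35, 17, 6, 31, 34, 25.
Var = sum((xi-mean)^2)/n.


Mean = 24.6667
Squared deviations: 106.7778, 58.7778, 348.4444, 40.1111, 87.1111, 0.1111
Sum = 641.3333
Variance = 641.3333/6 = 106.8889

Variance = 106.8889


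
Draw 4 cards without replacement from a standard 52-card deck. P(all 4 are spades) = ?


P(all spades) = (13/52) × (12/51) × (11/50) × (10/49)
= 0.0026

P = 0.0026


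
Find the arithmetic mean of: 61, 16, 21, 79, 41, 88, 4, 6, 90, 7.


Sum = 61 + 16 + 21 + 79 + 41 + 88 + 4 + 6 + 90 + 7 = 413
n = 10
Mean = 413/10 = 41.3000

Mean = 41.3000


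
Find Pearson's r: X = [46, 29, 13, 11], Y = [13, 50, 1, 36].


Mean X = 24.7500, Mean Y = 25.0000
SD X = 14.113380, SD Y = 19.144190
Cov = -4.500000
r = -4.500000/(14.113380*19.144190) = -0.0167

r = -0.0167


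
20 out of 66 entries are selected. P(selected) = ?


P = 20/66 = 0.3030

P = 0.3030


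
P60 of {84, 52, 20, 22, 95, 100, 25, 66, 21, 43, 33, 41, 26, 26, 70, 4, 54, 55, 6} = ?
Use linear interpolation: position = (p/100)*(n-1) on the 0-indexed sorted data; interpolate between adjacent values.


Sorted: 4, 6, 20, 21, 22, 25, 26, 26, 33, 41, 43, 52, 54, 55, 66, 70, 84, 95, 100
n = 19
Index = 60/100 * 18 = 10.8000
Lower = data[10] = 43, Upper = data[11] = 52
P60 = 43 + 0.8000*(9) = 50.2000

P60 = 50.2000


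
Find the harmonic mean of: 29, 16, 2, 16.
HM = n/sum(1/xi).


Sum of reciprocals = 1/29 + 1/16 + 1/2 + 1/16 = 0.659483
HM = 4/0.659483 = 6.0654

HM = 6.0654


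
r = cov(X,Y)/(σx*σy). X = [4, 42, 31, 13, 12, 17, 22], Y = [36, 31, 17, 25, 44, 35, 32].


Mean X = 20.1429, Mean Y = 31.4286
SD X = 11.873483, SD Y = 7.943679
Cov = -43.775510
r = -43.775510/(11.873483*7.943679) = -0.4641

r = -0.4641


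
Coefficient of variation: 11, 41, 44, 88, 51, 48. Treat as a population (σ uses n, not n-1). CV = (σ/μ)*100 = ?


Mean = 47.1667
SD = 22.5049
CV = (22.5049/47.1667)*100 = 47.7136%

CV = 47.7136%


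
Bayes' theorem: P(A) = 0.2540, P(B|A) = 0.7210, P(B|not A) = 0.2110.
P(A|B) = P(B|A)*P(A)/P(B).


P(B) = P(B|A)*P(A) + P(B|A')*P(A')
= 0.7210*0.2540 + 0.2110*0.7460
= 0.183134 + 0.157406 = 0.340540
P(A|B) = 0.183134/0.340540 = 0.5378

P(A|B) = 0.5378


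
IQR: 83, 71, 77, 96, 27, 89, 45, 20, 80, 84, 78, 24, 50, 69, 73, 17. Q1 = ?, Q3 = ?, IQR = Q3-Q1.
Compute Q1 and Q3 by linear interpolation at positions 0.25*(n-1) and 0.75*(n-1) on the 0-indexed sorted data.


Sorted: 17, 20, 24, 27, 45, 50, 69, 71, 73, 77, 78, 80, 83, 84, 89, 96
Q1 (25th %ile) = 40.5000
Q3 (75th %ile) = 80.7500
IQR = 80.7500 - 40.5000 = 40.2500

IQR = 40.2500


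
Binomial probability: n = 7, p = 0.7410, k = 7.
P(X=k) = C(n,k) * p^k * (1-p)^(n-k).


C(7,7) = 1
p^7 = 0.122667
(1-p)^0 = 1.000000
P = 1 * 0.122667 * 1.000000 = 0.1227

P(X=7) = 0.1227


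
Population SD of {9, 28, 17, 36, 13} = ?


Mean = 20.6000
Variance = 99.4400
SD = sqrt(99.4400) = 9.9720

SD = 9.9720


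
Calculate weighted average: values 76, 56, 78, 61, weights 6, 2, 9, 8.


Numerator = 76*6 + 56*2 + 78*9 + 61*8 = 1758
Denominator = 6 + 2 + 9 + 8 = 25
WM = 1758/25 = 70.3200

WM = 70.3200


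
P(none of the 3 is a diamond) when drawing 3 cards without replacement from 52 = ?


P(no diamonds) = (39/52) × (38/51) × (37/50)
= 0.4135

P = 0.4135


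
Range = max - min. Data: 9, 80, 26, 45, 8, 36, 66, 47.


Max = 80, Min = 8
Range = 80 - 8 = 72

Range = 72


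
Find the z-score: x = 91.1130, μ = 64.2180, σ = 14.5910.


z = (91.1130 - 64.2180)/14.5910
= 26.8950/14.5910
= 1.8433

z = 1.8433


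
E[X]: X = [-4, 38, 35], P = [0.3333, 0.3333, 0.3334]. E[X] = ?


E[X] = -4*0.3333 + 38*0.3333 + 35*0.3334
= -1.3332 + 12.6654 + 11.6690
= 23.0012

E[X] = 23.0012


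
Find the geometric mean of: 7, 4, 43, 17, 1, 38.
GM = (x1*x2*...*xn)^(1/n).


Product = 7 × 4 × 43 × 17 × 1 × 38 = 777784
GM = 777784^(1/6) = 9.5898

GM = 9.5898


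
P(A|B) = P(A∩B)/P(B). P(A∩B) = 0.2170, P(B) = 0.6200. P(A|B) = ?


P(A|B) = 0.2170/0.6200 = 0.3500

P(A|B) = 0.3500


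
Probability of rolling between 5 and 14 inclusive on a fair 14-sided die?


Favorable outcomes (5 ≤ roll ≤ 14): 10
Total outcomes = 14
P = 10/14 = 0.7143

P = 0.7143


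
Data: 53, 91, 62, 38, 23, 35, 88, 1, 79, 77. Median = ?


Sorted: 1, 23, 35, 38, 53, 62, 77, 79, 88, 91
n = 10 (even)
Middle values: 53 and 62
Median = (53+62)/2 = 57.5000

Median = 57.5000


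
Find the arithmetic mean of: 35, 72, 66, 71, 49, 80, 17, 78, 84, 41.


Sum = 35 + 72 + 66 + 71 + 49 + 80 + 17 + 78 + 84 + 41 = 593
n = 10
Mean = 593/10 = 59.3000

Mean = 59.3000


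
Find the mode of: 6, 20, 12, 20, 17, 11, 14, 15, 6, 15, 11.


Frequencies: 6:2, 11:2, 12:1, 14:1, 15:2, 17:1, 20:2
Max frequency = 2
Mode = 6, 11, 15, 20

Mode = 6, 11, 15, 20


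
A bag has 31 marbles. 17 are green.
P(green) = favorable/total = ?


P = 17/31 = 0.5484

P = 0.5484


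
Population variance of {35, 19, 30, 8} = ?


Mean = 23.0000
Squared deviations: 144.0000, 16.0000, 49.0000, 225.0000
Sum = 434.0000
Variance = 434.0000/4 = 108.5000

Variance = 108.5000


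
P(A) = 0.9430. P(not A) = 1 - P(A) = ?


P(not A) = 1 - 0.9430 = 0.0570

P(not A) = 0.0570


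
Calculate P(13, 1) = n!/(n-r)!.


P(13,1) = 13!/12!
= 6227020800/479001600
= 13

P(13,1) = 13


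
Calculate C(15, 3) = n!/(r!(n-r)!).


C(15,3) = 15!/(3! × 12!)
= 1307674368000/(6 × 479001600)
= 455

C(15,3) = 455


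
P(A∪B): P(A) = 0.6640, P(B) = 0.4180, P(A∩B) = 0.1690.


P(A∪B) = 0.6640 + 0.4180 - 0.1690
= 1.0820 - 0.1690
= 0.9130

P(A∪B) = 0.9130


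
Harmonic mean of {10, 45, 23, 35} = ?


Sum of reciprocals = 1/10 + 1/45 + 1/23 + 1/35 = 0.194272
HM = 4/0.194272 = 20.5897

HM = 20.5897


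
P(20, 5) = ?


P(20,5) = 20!/15!
= 2432902008176640000/1307674368000
= 1860480

P(20,5) = 1860480


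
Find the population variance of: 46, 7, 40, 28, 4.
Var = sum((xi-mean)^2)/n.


Mean = 25.0000
Squared deviations: 441.0000, 324.0000, 225.0000, 9.0000, 441.0000
Sum = 1440.0000
Variance = 1440.0000/5 = 288.0000

Variance = 288.0000


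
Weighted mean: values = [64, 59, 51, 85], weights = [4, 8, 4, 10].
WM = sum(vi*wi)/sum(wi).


Numerator = 64*4 + 59*8 + 51*4 + 85*10 = 1782
Denominator = 4 + 8 + 4 + 10 = 26
WM = 1782/26 = 68.5385

WM = 68.5385


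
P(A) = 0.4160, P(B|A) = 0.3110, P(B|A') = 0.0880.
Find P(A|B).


P(B) = P(B|A)*P(A) + P(B|A')*P(A')
= 0.3110*0.4160 + 0.0880*0.5840
= 0.129376 + 0.051392 = 0.180768
P(A|B) = 0.129376/0.180768 = 0.7157

P(A|B) = 0.7157


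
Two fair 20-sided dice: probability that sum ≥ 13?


Total outcomes = 20×20 = 400
Favorable (sum ≥ 13): 334
P = 334/400 = 0.8350

P = 0.8350


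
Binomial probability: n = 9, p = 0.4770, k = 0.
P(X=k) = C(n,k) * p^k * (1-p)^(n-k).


C(9,0) = 1
p^0 = 1.000000
(1-p)^9 = 0.002928
P = 1 * 1.000000 * 0.002928 = 0.0029

P(X=0) = 0.0029


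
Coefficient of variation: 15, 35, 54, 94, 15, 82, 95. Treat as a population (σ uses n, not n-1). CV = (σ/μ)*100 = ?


Mean = 55.7143
SD = 32.6178
CV = (32.6178/55.7143)*100 = 58.5447%

CV = 58.5447%


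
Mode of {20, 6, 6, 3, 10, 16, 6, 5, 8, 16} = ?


Frequencies: 3:1, 5:1, 6:3, 8:1, 10:1, 16:2, 20:1
Max frequency = 3
Mode = 6

Mode = 6


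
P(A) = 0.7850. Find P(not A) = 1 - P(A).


P(not A) = 1 - 0.7850 = 0.2150

P(not A) = 0.2150


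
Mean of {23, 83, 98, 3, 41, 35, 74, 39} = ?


Sum = 23 + 83 + 98 + 3 + 41 + 35 + 74 + 39 = 396
n = 8
Mean = 396/8 = 49.5000

Mean = 49.5000


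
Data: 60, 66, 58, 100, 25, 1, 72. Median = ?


Sorted: 1, 25, 58, 60, 66, 72, 100
n = 7 (odd)
Middle value = 60

Median = 60


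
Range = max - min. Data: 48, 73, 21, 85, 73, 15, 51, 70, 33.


Max = 85, Min = 15
Range = 85 - 15 = 70

Range = 70


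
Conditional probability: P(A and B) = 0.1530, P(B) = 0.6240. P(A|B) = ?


P(A|B) = 0.1530/0.6240 = 0.2452

P(A|B) = 0.2452


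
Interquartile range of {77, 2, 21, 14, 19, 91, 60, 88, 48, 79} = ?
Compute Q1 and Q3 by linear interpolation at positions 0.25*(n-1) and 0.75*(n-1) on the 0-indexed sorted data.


Sorted: 2, 14, 19, 21, 48, 60, 77, 79, 88, 91
Q1 (25th %ile) = 19.5000
Q3 (75th %ile) = 78.5000
IQR = 78.5000 - 19.5000 = 59.0000

IQR = 59.0000


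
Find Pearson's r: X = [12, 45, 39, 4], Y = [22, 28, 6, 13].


Mean X = 25.0000, Mean Y = 17.2500
SD X = 17.363755, SD Y = 8.407586
Cov = 21.250000
r = 21.250000/(17.363755*8.407586) = 0.1456

r = 0.1456


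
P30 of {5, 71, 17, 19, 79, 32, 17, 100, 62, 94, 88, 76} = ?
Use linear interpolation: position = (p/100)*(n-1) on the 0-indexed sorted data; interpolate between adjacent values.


Sorted: 5, 17, 17, 19, 32, 62, 71, 76, 79, 88, 94, 100
n = 12
Index = 30/100 * 11 = 3.3000
Lower = data[3] = 19, Upper = data[4] = 32
P30 = 19 + 0.3000*(13) = 22.9000

P30 = 22.9000


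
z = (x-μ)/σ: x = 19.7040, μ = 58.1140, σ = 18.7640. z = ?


z = (19.7040 - 58.1140)/18.7640
= -38.4100/18.7640
= -2.0470

z = -2.0470


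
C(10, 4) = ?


C(10,4) = 10!/(4! × 6!)
= 3628800/(24 × 720)
= 210

C(10,4) = 210


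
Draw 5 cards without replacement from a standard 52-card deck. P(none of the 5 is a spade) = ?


P(no spades) = (39/52) × (38/51) × (37/50) × (36/49) × (35/48)
= 0.2215

P = 0.2215


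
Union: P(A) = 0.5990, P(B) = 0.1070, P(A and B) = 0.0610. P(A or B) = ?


P(A∪B) = 0.5990 + 0.1070 - 0.0610
= 0.7060 - 0.0610
= 0.6450

P(A∪B) = 0.6450


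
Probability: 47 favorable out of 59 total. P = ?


P = 47/59 = 0.7966

P = 0.7966


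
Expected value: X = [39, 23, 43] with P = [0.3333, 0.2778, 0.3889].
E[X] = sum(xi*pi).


E[X] = 39*0.3333 + 23*0.2778 + 43*0.3889
= 12.9987 + 6.3894 + 16.7227
= 36.1108

E[X] = 36.1108


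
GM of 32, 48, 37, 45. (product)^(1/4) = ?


Product = 32 × 48 × 37 × 45 = 2557440
GM = 2557440^(1/4) = 39.9900

GM = 39.9900


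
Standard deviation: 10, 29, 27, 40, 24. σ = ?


Mean = 26.0000
Variance = 93.2000
SD = sqrt(93.2000) = 9.6540

SD = 9.6540


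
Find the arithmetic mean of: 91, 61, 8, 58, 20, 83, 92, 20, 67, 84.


Sum = 91 + 61 + 8 + 58 + 20 + 83 + 92 + 20 + 67 + 84 = 584
n = 10
Mean = 584/10 = 58.4000

Mean = 58.4000


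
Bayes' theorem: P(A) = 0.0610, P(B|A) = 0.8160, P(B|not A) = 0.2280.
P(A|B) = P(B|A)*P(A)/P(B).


P(B) = P(B|A)*P(A) + P(B|A')*P(A')
= 0.8160*0.0610 + 0.2280*0.9390
= 0.049776 + 0.214092 = 0.263868
P(A|B) = 0.049776/0.263868 = 0.1886

P(A|B) = 0.1886


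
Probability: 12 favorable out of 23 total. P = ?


P = 12/23 = 0.5217

P = 0.5217


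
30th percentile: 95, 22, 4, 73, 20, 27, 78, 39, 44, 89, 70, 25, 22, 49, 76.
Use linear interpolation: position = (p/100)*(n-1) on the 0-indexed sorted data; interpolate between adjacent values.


Sorted: 4, 20, 22, 22, 25, 27, 39, 44, 49, 70, 73, 76, 78, 89, 95
n = 15
Index = 30/100 * 14 = 4.2000
Lower = data[4] = 25, Upper = data[5] = 27
P30 = 25 + 0.2000*(2) = 25.4000

P30 = 25.4000


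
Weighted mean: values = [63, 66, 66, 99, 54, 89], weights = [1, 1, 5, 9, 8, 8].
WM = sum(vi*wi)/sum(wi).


Numerator = 63*1 + 66*1 + 66*5 + 99*9 + 54*8 + 89*8 = 2494
Denominator = 1 + 1 + 5 + 9 + 8 + 8 = 32
WM = 2494/32 = 77.9375

WM = 77.9375


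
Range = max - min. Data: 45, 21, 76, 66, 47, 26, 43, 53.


Max = 76, Min = 21
Range = 76 - 21 = 55

Range = 55


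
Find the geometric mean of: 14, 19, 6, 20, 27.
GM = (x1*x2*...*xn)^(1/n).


Product = 14 × 19 × 6 × 20 × 27 = 861840
GM = 861840^(1/5) = 15.3846

GM = 15.3846


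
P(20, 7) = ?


P(20,7) = 20!/13!
= 2432902008176640000/6227020800
= 390700800

P(20,7) = 390700800


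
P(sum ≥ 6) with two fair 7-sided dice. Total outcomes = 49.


Total outcomes = 7×7 = 49
Favorable (sum ≥ 6): 39
P = 39/49 = 0.7959

P = 0.7959


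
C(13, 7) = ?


C(13,7) = 13!/(7! × 6!)
= 6227020800/(5040 × 720)
= 1716

C(13,7) = 1716


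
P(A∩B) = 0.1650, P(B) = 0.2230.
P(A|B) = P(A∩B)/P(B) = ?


P(A|B) = 0.1650/0.2230 = 0.7399

P(A|B) = 0.7399


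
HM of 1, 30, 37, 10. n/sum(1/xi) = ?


Sum of reciprocals = 1/1 + 1/30 + 1/37 + 1/10 = 1.160360
HM = 4/1.160360 = 3.4472

HM = 3.4472


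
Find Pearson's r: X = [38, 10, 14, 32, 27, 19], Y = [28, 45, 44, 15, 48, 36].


Mean X = 23.3333, Mean Y = 36.0000
SD X = 9.893881, SD Y = 11.503623
Cov = -75.000000
r = -75.000000/(9.893881*11.503623) = -0.6590

r = -0.6590


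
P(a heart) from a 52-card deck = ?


13 hearts in 52 cards
P = 13/52 = 0.2500

P = 0.2500


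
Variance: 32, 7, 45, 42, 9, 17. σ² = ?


Mean = 25.3333
Squared deviations: 44.4444, 336.1111, 386.7778, 277.7778, 266.7778, 69.4444
Sum = 1381.3333
Variance = 1381.3333/6 = 230.2222

Variance = 230.2222


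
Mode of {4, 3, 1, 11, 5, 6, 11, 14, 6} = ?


Frequencies: 1:1, 3:1, 4:1, 5:1, 6:2, 11:2, 14:1
Max frequency = 2
Mode = 6, 11

Mode = 6, 11


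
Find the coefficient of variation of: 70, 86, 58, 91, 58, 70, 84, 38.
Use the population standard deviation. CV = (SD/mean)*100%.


Mean = 69.3750
SD = 16.5902
CV = (16.5902/69.3750)*100 = 23.9138%

CV = 23.9138%


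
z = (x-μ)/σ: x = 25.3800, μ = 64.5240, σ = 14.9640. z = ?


z = (25.3800 - 64.5240)/14.9640
= -39.1440/14.9640
= -2.6159

z = -2.6159


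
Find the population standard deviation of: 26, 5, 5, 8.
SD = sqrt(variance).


Mean = 11.0000
Variance = 76.5000
SD = sqrt(76.5000) = 8.7464

SD = 8.7464


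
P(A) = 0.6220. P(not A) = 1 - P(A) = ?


P(not A) = 1 - 0.6220 = 0.3780

P(not A) = 0.3780


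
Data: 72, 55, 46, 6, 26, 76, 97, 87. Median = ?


Sorted: 6, 26, 46, 55, 72, 76, 87, 97
n = 8 (even)
Middle values: 55 and 72
Median = (55+72)/2 = 63.5000

Median = 63.5000


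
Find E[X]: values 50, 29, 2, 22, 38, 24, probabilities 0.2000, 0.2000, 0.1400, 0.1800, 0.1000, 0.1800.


E[X] = 50*0.2000 + 29*0.2000 + 2*0.1400 + 22*0.1800 + 38*0.1000 + 24*0.1800
= 10.0000 + 5.8000 + 0.2800 + 3.9600 + 3.8000 + 4.3200
= 28.1600

E[X] = 28.1600


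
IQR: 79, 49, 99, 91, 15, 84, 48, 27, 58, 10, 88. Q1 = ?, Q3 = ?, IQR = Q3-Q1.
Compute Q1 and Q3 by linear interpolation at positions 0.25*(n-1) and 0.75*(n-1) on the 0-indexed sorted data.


Sorted: 10, 15, 27, 48, 49, 58, 79, 84, 88, 91, 99
Q1 (25th %ile) = 37.5000
Q3 (75th %ile) = 86.0000
IQR = 86.0000 - 37.5000 = 48.5000

IQR = 48.5000


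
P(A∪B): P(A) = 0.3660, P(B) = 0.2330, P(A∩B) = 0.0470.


P(A∪B) = 0.3660 + 0.2330 - 0.0470
= 0.5990 - 0.0470
= 0.5520

P(A∪B) = 0.5520


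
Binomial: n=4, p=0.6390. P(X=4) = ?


C(4,4) = 1
p^4 = 0.166726
(1-p)^0 = 1.000000
P = 1 * 0.166726 * 1.000000 = 0.1667

P(X=4) = 0.1667


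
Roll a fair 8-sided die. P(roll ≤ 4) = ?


Favorable outcomes (roll ≤ 4): 4
Total outcomes = 8
P = 4/8 = 0.5000

P = 0.5000


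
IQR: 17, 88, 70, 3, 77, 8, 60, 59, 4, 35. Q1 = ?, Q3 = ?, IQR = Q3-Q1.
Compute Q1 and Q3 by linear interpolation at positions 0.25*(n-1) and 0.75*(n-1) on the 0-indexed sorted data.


Sorted: 3, 4, 8, 17, 35, 59, 60, 70, 77, 88
Q1 (25th %ile) = 10.2500
Q3 (75th %ile) = 67.5000
IQR = 67.5000 - 10.2500 = 57.2500

IQR = 57.2500


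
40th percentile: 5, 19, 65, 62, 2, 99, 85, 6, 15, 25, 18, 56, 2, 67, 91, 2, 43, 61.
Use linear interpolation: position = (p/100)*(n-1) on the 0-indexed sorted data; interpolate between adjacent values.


Sorted: 2, 2, 2, 5, 6, 15, 18, 19, 25, 43, 56, 61, 62, 65, 67, 85, 91, 99
n = 18
Index = 40/100 * 17 = 6.8000
Lower = data[6] = 18, Upper = data[7] = 19
P40 = 18 + 0.8000*(1) = 18.8000

P40 = 18.8000


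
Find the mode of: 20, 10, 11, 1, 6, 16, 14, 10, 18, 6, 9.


Frequencies: 1:1, 6:2, 9:1, 10:2, 11:1, 14:1, 16:1, 18:1, 20:1
Max frequency = 2
Mode = 6, 10

Mode = 6, 10


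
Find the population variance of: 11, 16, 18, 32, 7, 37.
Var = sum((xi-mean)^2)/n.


Mean = 20.1667
Squared deviations: 84.0278, 17.3611, 4.6944, 140.0278, 173.3611, 283.3611
Sum = 702.8333
Variance = 702.8333/6 = 117.1389

Variance = 117.1389


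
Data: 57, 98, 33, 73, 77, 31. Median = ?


Sorted: 31, 33, 57, 73, 77, 98
n = 6 (even)
Middle values: 57 and 73
Median = (57+73)/2 = 65.0000

Median = 65.0000


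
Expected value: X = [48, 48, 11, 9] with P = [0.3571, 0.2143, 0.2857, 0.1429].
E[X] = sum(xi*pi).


E[X] = 48*0.3571 + 48*0.2143 + 11*0.2857 + 9*0.1429
= 17.1408 + 10.2864 + 3.1427 + 1.2861
= 31.8560

E[X] = 31.8560


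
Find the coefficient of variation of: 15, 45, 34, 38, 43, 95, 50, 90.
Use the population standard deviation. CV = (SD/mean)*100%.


Mean = 51.2500
SD = 25.7670
CV = (25.7670/51.2500)*100 = 50.2770%

CV = 50.2770%


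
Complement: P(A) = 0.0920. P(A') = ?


P(not A) = 1 - 0.0920 = 0.9080

P(not A) = 0.9080


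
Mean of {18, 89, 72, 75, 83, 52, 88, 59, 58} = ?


Sum = 18 + 89 + 72 + 75 + 83 + 52 + 88 + 59 + 58 = 594
n = 9
Mean = 594/9 = 66.0000

Mean = 66.0000


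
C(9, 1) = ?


C(9,1) = 9!/(1! × 8!)
= 362880/(1 × 40320)
= 9

C(9,1) = 9


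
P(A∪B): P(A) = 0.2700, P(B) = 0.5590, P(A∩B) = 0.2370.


P(A∪B) = 0.2700 + 0.5590 - 0.2370
= 0.8290 - 0.2370
= 0.5920

P(A∪B) = 0.5920


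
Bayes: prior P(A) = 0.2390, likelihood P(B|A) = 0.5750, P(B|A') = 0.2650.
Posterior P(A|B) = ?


P(B) = P(B|A)*P(A) + P(B|A')*P(A')
= 0.5750*0.2390 + 0.2650*0.7610
= 0.137425 + 0.201665 = 0.339090
P(A|B) = 0.137425/0.339090 = 0.4053

P(A|B) = 0.4053


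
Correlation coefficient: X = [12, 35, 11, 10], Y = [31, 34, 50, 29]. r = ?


Mean X = 17.0000, Mean Y = 36.0000
SD X = 10.416333, SD Y = 8.276473
Cov = -11.500000
r = -11.500000/(10.416333*8.276473) = -0.1334

r = -0.1334


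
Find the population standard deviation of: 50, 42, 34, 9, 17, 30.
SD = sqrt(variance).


Mean = 30.3333
Variance = 194.8889
SD = sqrt(194.8889) = 13.9603

SD = 13.9603


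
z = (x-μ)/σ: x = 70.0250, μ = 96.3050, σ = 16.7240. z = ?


z = (70.0250 - 96.3050)/16.7240
= -26.2800/16.7240
= -1.5714

z = -1.5714


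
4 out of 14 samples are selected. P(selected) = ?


P = 4/14 = 0.2857

P = 0.2857


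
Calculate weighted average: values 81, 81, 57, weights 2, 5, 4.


Numerator = 81*2 + 81*5 + 57*4 = 795
Denominator = 2 + 5 + 4 = 11
WM = 795/11 = 72.2727

WM = 72.2727


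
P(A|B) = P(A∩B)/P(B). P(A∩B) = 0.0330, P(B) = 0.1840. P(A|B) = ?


P(A|B) = 0.0330/0.1840 = 0.1793

P(A|B) = 0.1793


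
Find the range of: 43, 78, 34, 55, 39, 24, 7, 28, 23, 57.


Max = 78, Min = 7
Range = 78 - 7 = 71

Range = 71


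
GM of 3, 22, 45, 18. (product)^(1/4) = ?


Product = 3 × 22 × 45 × 18 = 53460
GM = 53460^(1/4) = 15.2057

GM = 15.2057


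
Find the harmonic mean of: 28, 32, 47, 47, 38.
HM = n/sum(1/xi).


Sum of reciprocals = 1/28 + 1/32 + 1/47 + 1/47 + 1/38 = 0.135833
HM = 5/0.135833 = 36.8098

HM = 36.8098


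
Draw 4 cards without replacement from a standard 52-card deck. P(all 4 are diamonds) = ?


P(all diamonds) = (13/52) × (12/51) × (11/50) × (10/49)
= 0.0026

P = 0.0026


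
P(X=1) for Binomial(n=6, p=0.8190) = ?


C(6,1) = 6
p^1 = 0.819000
(1-p)^5 = 0.000194
P = 6 * 0.819000 * 0.000194 = 0.0010

P(X=1) = 0.0010


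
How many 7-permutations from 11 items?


P(11,7) = 11!/4!
= 39916800/24
= 1663200

P(11,7) = 1663200


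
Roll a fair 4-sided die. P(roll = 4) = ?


Favorable outcomes (roll = 4): 1
Total outcomes = 4
P = 1/4 = 0.2500

P = 0.2500


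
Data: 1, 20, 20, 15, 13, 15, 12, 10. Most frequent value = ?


Frequencies: 1:1, 10:1, 12:1, 13:1, 15:2, 20:2
Max frequency = 2
Mode = 15, 20

Mode = 15, 20


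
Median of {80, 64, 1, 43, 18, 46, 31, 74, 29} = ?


Sorted: 1, 18, 29, 31, 43, 46, 64, 74, 80
n = 9 (odd)
Middle value = 43

Median = 43


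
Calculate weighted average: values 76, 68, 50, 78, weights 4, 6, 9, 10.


Numerator = 76*4 + 68*6 + 50*9 + 78*10 = 1942
Denominator = 4 + 6 + 9 + 10 = 29
WM = 1942/29 = 66.9655

WM = 66.9655


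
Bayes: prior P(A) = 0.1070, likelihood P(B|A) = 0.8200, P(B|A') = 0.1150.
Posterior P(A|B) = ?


P(B) = P(B|A)*P(A) + P(B|A')*P(A')
= 0.8200*0.1070 + 0.1150*0.8930
= 0.087740 + 0.102695 = 0.190435
P(A|B) = 0.087740/0.190435 = 0.4607

P(A|B) = 0.4607


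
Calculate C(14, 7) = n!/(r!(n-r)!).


C(14,7) = 14!/(7! × 7!)
= 87178291200/(5040 × 5040)
= 3432

C(14,7) = 3432


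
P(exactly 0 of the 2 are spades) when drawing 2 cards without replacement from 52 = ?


Hypergeometric: P(X=0) = C(13,0)·C(39,2) / C(52,2)
= 1 × 741 / 1326
= 741/1326 = 0.5588

P = 0.5588


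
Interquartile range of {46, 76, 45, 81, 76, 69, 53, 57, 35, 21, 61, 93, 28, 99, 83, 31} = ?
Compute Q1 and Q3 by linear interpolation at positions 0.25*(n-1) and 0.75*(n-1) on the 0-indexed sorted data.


Sorted: 21, 28, 31, 35, 45, 46, 53, 57, 61, 69, 76, 76, 81, 83, 93, 99
Q1 (25th %ile) = 42.5000
Q3 (75th %ile) = 77.2500
IQR = 77.2500 - 42.5000 = 34.7500

IQR = 34.7500


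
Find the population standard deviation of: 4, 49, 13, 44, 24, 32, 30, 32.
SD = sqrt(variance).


Mean = 28.5000
Variance = 193.5000
SD = sqrt(193.5000) = 13.9104

SD = 13.9104


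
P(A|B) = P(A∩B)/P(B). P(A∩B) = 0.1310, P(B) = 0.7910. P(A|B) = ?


P(A|B) = 0.1310/0.7910 = 0.1656

P(A|B) = 0.1656


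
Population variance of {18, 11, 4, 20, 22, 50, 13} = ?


Mean = 19.7143
Squared deviations: 2.9388, 75.9388, 246.9388, 0.0816, 5.2245, 917.2245, 45.0816
Sum = 1293.4286
Variance = 1293.4286/7 = 184.7755

Variance = 184.7755


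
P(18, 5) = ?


P(18,5) = 18!/13!
= 6402373705728000/6227020800
= 1028160

P(18,5) = 1028160


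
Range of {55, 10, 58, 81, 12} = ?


Max = 81, Min = 10
Range = 81 - 10 = 71

Range = 71


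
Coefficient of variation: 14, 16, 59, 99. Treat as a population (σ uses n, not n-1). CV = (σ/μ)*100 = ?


Mean = 47.0000
SD = 34.9929
CV = (34.9929/47.0000)*100 = 74.4529%

CV = 74.4529%


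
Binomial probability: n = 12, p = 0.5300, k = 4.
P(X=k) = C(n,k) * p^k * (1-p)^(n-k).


C(12,4) = 495
p^4 = 0.078905
(1-p)^8 = 0.002381
P = 495 * 0.078905 * 0.002381 = 0.0930

P(X=4) = 0.0930


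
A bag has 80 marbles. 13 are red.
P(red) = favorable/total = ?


P = 13/80 = 0.1625

P = 0.1625


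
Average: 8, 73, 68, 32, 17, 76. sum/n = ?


Sum = 8 + 73 + 68 + 32 + 17 + 76 = 274
n = 6
Mean = 274/6 = 45.6667

Mean = 45.6667


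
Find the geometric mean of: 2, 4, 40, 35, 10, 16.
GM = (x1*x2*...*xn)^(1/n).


Product = 2 × 4 × 40 × 35 × 10 × 16 = 1792000
GM = 1792000^(1/6) = 11.0211

GM = 11.0211


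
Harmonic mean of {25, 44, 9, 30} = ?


Sum of reciprocals = 1/25 + 1/44 + 1/9 + 1/30 = 0.207172
HM = 4/0.207172 = 19.3077

HM = 19.3077


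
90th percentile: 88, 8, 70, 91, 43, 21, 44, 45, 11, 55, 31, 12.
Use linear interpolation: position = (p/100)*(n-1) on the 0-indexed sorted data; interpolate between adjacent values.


Sorted: 8, 11, 12, 21, 31, 43, 44, 45, 55, 70, 88, 91
n = 12
Index = 90/100 * 11 = 9.9000
Lower = data[9] = 70, Upper = data[10] = 88
P90 = 70 + 0.9000*(18) = 86.2000

P90 = 86.2000


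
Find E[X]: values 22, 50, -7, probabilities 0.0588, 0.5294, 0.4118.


E[X] = 22*0.0588 + 50*0.5294 - 7*0.4118
= 1.2936 + 26.4700 - 2.8826
= 24.8810

E[X] = 24.8810


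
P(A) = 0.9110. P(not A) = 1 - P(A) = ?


P(not A) = 1 - 0.9110 = 0.0890

P(not A) = 0.0890


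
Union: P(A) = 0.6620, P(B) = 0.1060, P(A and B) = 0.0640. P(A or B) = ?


P(A∪B) = 0.6620 + 0.1060 - 0.0640
= 0.7680 - 0.0640
= 0.7040

P(A∪B) = 0.7040


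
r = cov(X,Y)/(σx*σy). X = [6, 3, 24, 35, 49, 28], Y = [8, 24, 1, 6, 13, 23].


Mean X = 24.1667, Mean Y = 12.5000
SD X = 15.952185, SD Y = 8.539126
Cov = -29.583333
r = -29.583333/(15.952185*8.539126) = -0.2172

r = -0.2172


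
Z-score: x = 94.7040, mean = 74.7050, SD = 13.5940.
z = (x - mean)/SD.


z = (94.7040 - 74.7050)/13.5940
= 19.9990/13.5940
= 1.4712

z = 1.4712


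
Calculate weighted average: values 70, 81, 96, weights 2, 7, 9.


Numerator = 70*2 + 81*7 + 96*9 = 1571
Denominator = 2 + 7 + 9 = 18
WM = 1571/18 = 87.2778

WM = 87.2778


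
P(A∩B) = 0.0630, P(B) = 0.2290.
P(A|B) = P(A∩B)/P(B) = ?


P(A|B) = 0.0630/0.2290 = 0.2751

P(A|B) = 0.2751


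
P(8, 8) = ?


P(8,8) = 8!/0!
= 40320/1
= 40320

P(8,8) = 40320


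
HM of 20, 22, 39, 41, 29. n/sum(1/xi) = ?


Sum of reciprocals = 1/20 + 1/22 + 1/39 + 1/41 + 1/29 = 0.179969
HM = 5/0.179969 = 27.7826

HM = 27.7826


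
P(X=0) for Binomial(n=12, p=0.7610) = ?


C(12,0) = 1
p^0 = 1.000000
(1-p)^12 = 3.473560e-08
P = 1 * 1.000000 * 3.473560e-08 = 3.4736e-08

P(X=0) = 3.4736e-08


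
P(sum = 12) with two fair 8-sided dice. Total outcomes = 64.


Total outcomes = 8×8 = 64
Favorable (sum = 12): 5
P = 5/64 = 0.0781

P = 0.0781


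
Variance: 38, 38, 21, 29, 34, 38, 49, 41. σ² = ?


Mean = 36.0000
Squared deviations: 4.0000, 4.0000, 225.0000, 49.0000, 4.0000, 4.0000, 169.0000, 25.0000
Sum = 484.0000
Variance = 484.0000/8 = 60.5000

Variance = 60.5000


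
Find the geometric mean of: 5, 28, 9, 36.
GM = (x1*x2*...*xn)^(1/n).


Product = 5 × 28 × 9 × 36 = 45360
GM = 45360^(1/4) = 14.5938

GM = 14.5938


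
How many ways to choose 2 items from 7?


C(7,2) = 7!/(2! × 5!)
= 5040/(2 × 120)
= 21

C(7,2) = 21


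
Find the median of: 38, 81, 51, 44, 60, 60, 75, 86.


Sorted: 38, 44, 51, 60, 60, 75, 81, 86
n = 8 (even)
Middle values: 60 and 60
Median = (60+60)/2 = 60.0000

Median = 60.0000


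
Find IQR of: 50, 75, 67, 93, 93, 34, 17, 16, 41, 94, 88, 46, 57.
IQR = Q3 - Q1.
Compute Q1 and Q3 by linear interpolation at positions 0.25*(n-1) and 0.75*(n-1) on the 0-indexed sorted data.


Sorted: 16, 17, 34, 41, 46, 50, 57, 67, 75, 88, 93, 93, 94
Q1 (25th %ile) = 41.0000
Q3 (75th %ile) = 88.0000
IQR = 88.0000 - 41.0000 = 47.0000

IQR = 47.0000


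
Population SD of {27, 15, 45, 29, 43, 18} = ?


Mean = 29.5000
Variance = 128.5833
SD = sqrt(128.5833) = 11.3395

SD = 11.3395


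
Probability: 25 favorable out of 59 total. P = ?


P = 25/59 = 0.4237

P = 0.4237


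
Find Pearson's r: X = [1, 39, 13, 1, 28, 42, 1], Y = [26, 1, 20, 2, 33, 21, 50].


Mean X = 17.8571, Mean Y = 21.8571
SD X = 16.940472, SD Y = 15.887359
Cov = -78.448980
r = -78.448980/(16.940472*15.887359) = -0.2915

r = -0.2915


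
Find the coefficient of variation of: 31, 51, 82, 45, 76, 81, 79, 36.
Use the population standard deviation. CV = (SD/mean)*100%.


Mean = 60.1250
SD = 20.2017
CV = (20.2017/60.1250)*100 = 33.5995%

CV = 33.5995%


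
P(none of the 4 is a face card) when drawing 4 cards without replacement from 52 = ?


P(no face cards) = (40/52) × (39/51) × (38/50) × (37/49)
= 0.3376

P = 0.3376


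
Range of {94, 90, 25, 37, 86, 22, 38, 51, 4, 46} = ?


Max = 94, Min = 4
Range = 94 - 4 = 90

Range = 90


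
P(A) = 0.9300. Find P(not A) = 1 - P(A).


P(not A) = 1 - 0.9300 = 0.0700

P(not A) = 0.0700


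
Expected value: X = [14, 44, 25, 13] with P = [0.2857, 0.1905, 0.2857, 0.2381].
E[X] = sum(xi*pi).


E[X] = 14*0.2857 + 44*0.1905 + 25*0.2857 + 13*0.2381
= 3.9998 + 8.3820 + 7.1425 + 3.0953
= 22.6196

E[X] = 22.6196


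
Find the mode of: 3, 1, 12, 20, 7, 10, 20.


Frequencies: 1:1, 3:1, 7:1, 10:1, 12:1, 20:2
Max frequency = 2
Mode = 20

Mode = 20


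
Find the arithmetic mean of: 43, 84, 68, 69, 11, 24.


Sum = 43 + 84 + 68 + 69 + 11 + 24 = 299
n = 6
Mean = 299/6 = 49.8333

Mean = 49.8333


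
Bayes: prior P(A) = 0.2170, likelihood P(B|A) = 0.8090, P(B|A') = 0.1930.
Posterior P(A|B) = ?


P(B) = P(B|A)*P(A) + P(B|A')*P(A')
= 0.8090*0.2170 + 0.1930*0.7830
= 0.175553 + 0.151119 = 0.326672
P(A|B) = 0.175553/0.326672 = 0.5374

P(A|B) = 0.5374


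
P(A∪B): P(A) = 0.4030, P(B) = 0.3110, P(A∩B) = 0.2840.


P(A∪B) = 0.4030 + 0.3110 - 0.2840
= 0.7140 - 0.2840
= 0.4300

P(A∪B) = 0.4300


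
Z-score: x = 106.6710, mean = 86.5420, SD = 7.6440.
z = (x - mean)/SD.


z = (106.6710 - 86.5420)/7.6440
= 20.1290/7.6440
= 2.6333

z = 2.6333


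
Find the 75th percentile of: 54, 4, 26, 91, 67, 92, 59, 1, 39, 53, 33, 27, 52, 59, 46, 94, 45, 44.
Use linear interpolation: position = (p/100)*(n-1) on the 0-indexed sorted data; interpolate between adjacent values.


Sorted: 1, 4, 26, 27, 33, 39, 44, 45, 46, 52, 53, 54, 59, 59, 67, 91, 92, 94
n = 18
Index = 75/100 * 17 = 12.7500
Lower = data[12] = 59, Upper = data[13] = 59
P75 = 59 + 0.7500*(0) = 59.0000

P75 = 59.0000


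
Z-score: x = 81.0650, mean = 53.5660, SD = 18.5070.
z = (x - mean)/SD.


z = (81.0650 - 53.5660)/18.5070
= 27.4990/18.5070
= 1.4859

z = 1.4859


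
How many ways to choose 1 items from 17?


C(17,1) = 17!/(1! × 16!)
= 355687428096000/(1 × 20922789888000)
= 17

C(17,1) = 17


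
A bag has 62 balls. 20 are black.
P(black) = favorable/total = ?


P = 20/62 = 0.3226

P = 0.3226


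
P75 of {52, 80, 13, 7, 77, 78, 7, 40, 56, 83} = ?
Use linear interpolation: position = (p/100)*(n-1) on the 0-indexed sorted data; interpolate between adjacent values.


Sorted: 7, 7, 13, 40, 52, 56, 77, 78, 80, 83
n = 10
Index = 75/100 * 9 = 6.7500
Lower = data[6] = 77, Upper = data[7] = 78
P75 = 77 + 0.7500*(1) = 77.7500

P75 = 77.7500
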